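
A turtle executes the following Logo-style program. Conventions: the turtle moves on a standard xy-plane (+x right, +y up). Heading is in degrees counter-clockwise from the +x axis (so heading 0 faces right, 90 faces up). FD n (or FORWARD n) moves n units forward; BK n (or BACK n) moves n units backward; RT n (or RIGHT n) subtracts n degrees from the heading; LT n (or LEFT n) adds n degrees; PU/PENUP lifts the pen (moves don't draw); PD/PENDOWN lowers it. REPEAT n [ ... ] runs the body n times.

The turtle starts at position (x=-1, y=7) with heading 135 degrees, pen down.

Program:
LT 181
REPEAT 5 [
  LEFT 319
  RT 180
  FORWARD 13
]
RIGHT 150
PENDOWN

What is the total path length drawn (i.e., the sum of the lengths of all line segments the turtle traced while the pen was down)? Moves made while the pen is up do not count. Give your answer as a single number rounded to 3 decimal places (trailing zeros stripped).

Executing turtle program step by step:
Start: pos=(-1,7), heading=135, pen down
LT 181: heading 135 -> 316
REPEAT 5 [
  -- iteration 1/5 --
  LT 319: heading 316 -> 275
  RT 180: heading 275 -> 95
  FD 13: (-1,7) -> (-2.133,19.951) [heading=95, draw]
  -- iteration 2/5 --
  LT 319: heading 95 -> 54
  RT 180: heading 54 -> 234
  FD 13: (-2.133,19.951) -> (-9.774,9.433) [heading=234, draw]
  -- iteration 3/5 --
  LT 319: heading 234 -> 193
  RT 180: heading 193 -> 13
  FD 13: (-9.774,9.433) -> (2.893,12.358) [heading=13, draw]
  -- iteration 4/5 --
  LT 319: heading 13 -> 332
  RT 180: heading 332 -> 152
  FD 13: (2.893,12.358) -> (-8.586,18.461) [heading=152, draw]
  -- iteration 5/5 --
  LT 319: heading 152 -> 111
  RT 180: heading 111 -> 291
  FD 13: (-8.586,18.461) -> (-3.927,6.324) [heading=291, draw]
]
RT 150: heading 291 -> 141
PD: pen down
Final: pos=(-3.927,6.324), heading=141, 5 segment(s) drawn

Segment lengths:
  seg 1: (-1,7) -> (-2.133,19.951), length = 13
  seg 2: (-2.133,19.951) -> (-9.774,9.433), length = 13
  seg 3: (-9.774,9.433) -> (2.893,12.358), length = 13
  seg 4: (2.893,12.358) -> (-8.586,18.461), length = 13
  seg 5: (-8.586,18.461) -> (-3.927,6.324), length = 13
Total = 65

Answer: 65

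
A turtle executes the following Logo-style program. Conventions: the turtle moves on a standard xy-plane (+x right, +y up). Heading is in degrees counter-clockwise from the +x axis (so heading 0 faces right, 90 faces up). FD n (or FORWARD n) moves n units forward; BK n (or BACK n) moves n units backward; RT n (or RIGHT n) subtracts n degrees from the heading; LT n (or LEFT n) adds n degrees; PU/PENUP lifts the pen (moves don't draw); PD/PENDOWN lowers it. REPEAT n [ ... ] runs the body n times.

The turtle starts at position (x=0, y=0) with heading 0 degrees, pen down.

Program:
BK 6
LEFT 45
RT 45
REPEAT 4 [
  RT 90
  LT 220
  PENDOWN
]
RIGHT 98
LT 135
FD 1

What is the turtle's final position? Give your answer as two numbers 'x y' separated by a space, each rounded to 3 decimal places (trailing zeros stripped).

Answer: -6.956 -0.292

Derivation:
Executing turtle program step by step:
Start: pos=(0,0), heading=0, pen down
BK 6: (0,0) -> (-6,0) [heading=0, draw]
LT 45: heading 0 -> 45
RT 45: heading 45 -> 0
REPEAT 4 [
  -- iteration 1/4 --
  RT 90: heading 0 -> 270
  LT 220: heading 270 -> 130
  PD: pen down
  -- iteration 2/4 --
  RT 90: heading 130 -> 40
  LT 220: heading 40 -> 260
  PD: pen down
  -- iteration 3/4 --
  RT 90: heading 260 -> 170
  LT 220: heading 170 -> 30
  PD: pen down
  -- iteration 4/4 --
  RT 90: heading 30 -> 300
  LT 220: heading 300 -> 160
  PD: pen down
]
RT 98: heading 160 -> 62
LT 135: heading 62 -> 197
FD 1: (-6,0) -> (-6.956,-0.292) [heading=197, draw]
Final: pos=(-6.956,-0.292), heading=197, 2 segment(s) drawn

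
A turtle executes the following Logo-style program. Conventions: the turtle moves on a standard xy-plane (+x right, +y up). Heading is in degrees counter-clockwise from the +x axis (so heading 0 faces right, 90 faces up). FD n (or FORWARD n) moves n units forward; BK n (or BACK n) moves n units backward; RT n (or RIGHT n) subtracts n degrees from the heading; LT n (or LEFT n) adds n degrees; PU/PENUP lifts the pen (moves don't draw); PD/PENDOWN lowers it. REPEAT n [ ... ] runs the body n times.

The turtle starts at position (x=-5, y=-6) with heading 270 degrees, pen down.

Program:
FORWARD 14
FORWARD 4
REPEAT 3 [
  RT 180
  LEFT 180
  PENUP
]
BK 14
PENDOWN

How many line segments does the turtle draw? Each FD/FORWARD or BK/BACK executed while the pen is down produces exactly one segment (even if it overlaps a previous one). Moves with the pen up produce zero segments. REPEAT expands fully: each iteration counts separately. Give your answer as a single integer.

Answer: 2

Derivation:
Executing turtle program step by step:
Start: pos=(-5,-6), heading=270, pen down
FD 14: (-5,-6) -> (-5,-20) [heading=270, draw]
FD 4: (-5,-20) -> (-5,-24) [heading=270, draw]
REPEAT 3 [
  -- iteration 1/3 --
  RT 180: heading 270 -> 90
  LT 180: heading 90 -> 270
  PU: pen up
  -- iteration 2/3 --
  RT 180: heading 270 -> 90
  LT 180: heading 90 -> 270
  PU: pen up
  -- iteration 3/3 --
  RT 180: heading 270 -> 90
  LT 180: heading 90 -> 270
  PU: pen up
]
BK 14: (-5,-24) -> (-5,-10) [heading=270, move]
PD: pen down
Final: pos=(-5,-10), heading=270, 2 segment(s) drawn
Segments drawn: 2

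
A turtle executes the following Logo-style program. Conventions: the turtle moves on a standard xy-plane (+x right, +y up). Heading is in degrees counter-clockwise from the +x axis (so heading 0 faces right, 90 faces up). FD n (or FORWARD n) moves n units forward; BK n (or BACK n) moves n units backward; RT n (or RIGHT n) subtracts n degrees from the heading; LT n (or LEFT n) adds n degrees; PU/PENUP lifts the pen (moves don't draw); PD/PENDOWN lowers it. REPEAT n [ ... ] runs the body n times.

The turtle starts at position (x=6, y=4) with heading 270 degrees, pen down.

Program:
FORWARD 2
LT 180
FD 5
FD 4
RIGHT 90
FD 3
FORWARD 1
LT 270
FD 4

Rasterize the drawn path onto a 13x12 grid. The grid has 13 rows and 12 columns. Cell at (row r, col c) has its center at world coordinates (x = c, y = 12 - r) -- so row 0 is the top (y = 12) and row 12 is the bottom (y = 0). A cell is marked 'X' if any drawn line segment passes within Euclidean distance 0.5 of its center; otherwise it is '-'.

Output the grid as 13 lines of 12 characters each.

Segment 0: (6,4) -> (6,2)
Segment 1: (6,2) -> (6,7)
Segment 2: (6,7) -> (6,11)
Segment 3: (6,11) -> (9,11)
Segment 4: (9,11) -> (10,11)
Segment 5: (10,11) -> (10,7)

Answer: ------------
------XXXXX-
------X---X-
------X---X-
------X---X-
------X---X-
------X-----
------X-----
------X-----
------X-----
------X-----
------------
------------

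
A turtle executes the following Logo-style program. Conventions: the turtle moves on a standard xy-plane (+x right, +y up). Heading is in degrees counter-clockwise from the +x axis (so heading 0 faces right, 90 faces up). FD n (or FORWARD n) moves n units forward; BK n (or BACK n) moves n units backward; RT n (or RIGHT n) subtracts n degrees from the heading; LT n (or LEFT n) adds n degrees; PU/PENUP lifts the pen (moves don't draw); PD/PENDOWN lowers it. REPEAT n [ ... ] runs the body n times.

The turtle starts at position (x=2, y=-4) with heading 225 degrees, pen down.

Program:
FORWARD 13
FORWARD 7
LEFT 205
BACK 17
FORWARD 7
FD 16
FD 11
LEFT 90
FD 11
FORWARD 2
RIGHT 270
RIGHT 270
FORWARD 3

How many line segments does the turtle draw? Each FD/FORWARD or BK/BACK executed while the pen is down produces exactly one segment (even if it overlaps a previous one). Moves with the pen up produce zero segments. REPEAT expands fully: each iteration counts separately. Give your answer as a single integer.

Answer: 9

Derivation:
Executing turtle program step by step:
Start: pos=(2,-4), heading=225, pen down
FD 13: (2,-4) -> (-7.192,-13.192) [heading=225, draw]
FD 7: (-7.192,-13.192) -> (-12.142,-18.142) [heading=225, draw]
LT 205: heading 225 -> 70
BK 17: (-12.142,-18.142) -> (-17.956,-34.117) [heading=70, draw]
FD 7: (-17.956,-34.117) -> (-15.562,-27.539) [heading=70, draw]
FD 16: (-15.562,-27.539) -> (-10.09,-12.504) [heading=70, draw]
FD 11: (-10.09,-12.504) -> (-6.328,-2.167) [heading=70, draw]
LT 90: heading 70 -> 160
FD 11: (-6.328,-2.167) -> (-16.664,1.595) [heading=160, draw]
FD 2: (-16.664,1.595) -> (-18.544,2.279) [heading=160, draw]
RT 270: heading 160 -> 250
RT 270: heading 250 -> 340
FD 3: (-18.544,2.279) -> (-15.725,1.253) [heading=340, draw]
Final: pos=(-15.725,1.253), heading=340, 9 segment(s) drawn
Segments drawn: 9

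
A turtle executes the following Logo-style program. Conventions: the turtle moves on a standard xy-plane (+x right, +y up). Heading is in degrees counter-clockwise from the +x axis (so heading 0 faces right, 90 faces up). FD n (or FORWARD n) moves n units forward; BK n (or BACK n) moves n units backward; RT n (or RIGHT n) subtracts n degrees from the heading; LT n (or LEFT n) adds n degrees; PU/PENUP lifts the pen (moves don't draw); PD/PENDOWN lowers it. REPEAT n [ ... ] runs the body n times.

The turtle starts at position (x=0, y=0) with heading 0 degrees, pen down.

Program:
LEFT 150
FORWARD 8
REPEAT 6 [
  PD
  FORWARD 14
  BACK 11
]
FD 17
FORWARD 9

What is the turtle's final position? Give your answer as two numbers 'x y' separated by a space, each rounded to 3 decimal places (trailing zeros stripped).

Executing turtle program step by step:
Start: pos=(0,0), heading=0, pen down
LT 150: heading 0 -> 150
FD 8: (0,0) -> (-6.928,4) [heading=150, draw]
REPEAT 6 [
  -- iteration 1/6 --
  PD: pen down
  FD 14: (-6.928,4) -> (-19.053,11) [heading=150, draw]
  BK 11: (-19.053,11) -> (-9.526,5.5) [heading=150, draw]
  -- iteration 2/6 --
  PD: pen down
  FD 14: (-9.526,5.5) -> (-21.651,12.5) [heading=150, draw]
  BK 11: (-21.651,12.5) -> (-12.124,7) [heading=150, draw]
  -- iteration 3/6 --
  PD: pen down
  FD 14: (-12.124,7) -> (-24.249,14) [heading=150, draw]
  BK 11: (-24.249,14) -> (-14.722,8.5) [heading=150, draw]
  -- iteration 4/6 --
  PD: pen down
  FD 14: (-14.722,8.5) -> (-26.847,15.5) [heading=150, draw]
  BK 11: (-26.847,15.5) -> (-17.321,10) [heading=150, draw]
  -- iteration 5/6 --
  PD: pen down
  FD 14: (-17.321,10) -> (-29.445,17) [heading=150, draw]
  BK 11: (-29.445,17) -> (-19.919,11.5) [heading=150, draw]
  -- iteration 6/6 --
  PD: pen down
  FD 14: (-19.919,11.5) -> (-32.043,18.5) [heading=150, draw]
  BK 11: (-32.043,18.5) -> (-22.517,13) [heading=150, draw]
]
FD 17: (-22.517,13) -> (-37.239,21.5) [heading=150, draw]
FD 9: (-37.239,21.5) -> (-45.033,26) [heading=150, draw]
Final: pos=(-45.033,26), heading=150, 15 segment(s) drawn

Answer: -45.033 26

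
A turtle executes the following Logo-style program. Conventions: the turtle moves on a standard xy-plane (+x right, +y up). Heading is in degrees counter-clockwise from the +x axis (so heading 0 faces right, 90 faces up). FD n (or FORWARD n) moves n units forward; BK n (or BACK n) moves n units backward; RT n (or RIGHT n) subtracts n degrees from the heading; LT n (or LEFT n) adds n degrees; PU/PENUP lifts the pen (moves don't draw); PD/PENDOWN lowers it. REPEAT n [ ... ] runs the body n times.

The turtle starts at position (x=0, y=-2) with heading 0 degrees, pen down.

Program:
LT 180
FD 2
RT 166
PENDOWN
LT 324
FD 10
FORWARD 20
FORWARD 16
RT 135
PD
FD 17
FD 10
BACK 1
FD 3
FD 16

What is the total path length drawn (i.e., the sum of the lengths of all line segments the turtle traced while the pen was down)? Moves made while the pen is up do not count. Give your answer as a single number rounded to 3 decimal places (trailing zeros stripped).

Executing turtle program step by step:
Start: pos=(0,-2), heading=0, pen down
LT 180: heading 0 -> 180
FD 2: (0,-2) -> (-2,-2) [heading=180, draw]
RT 166: heading 180 -> 14
PD: pen down
LT 324: heading 14 -> 338
FD 10: (-2,-2) -> (7.272,-5.746) [heading=338, draw]
FD 20: (7.272,-5.746) -> (25.816,-13.238) [heading=338, draw]
FD 16: (25.816,-13.238) -> (40.65,-19.232) [heading=338, draw]
RT 135: heading 338 -> 203
PD: pen down
FD 17: (40.65,-19.232) -> (25.002,-25.874) [heading=203, draw]
FD 10: (25.002,-25.874) -> (15.797,-29.782) [heading=203, draw]
BK 1: (15.797,-29.782) -> (16.717,-29.391) [heading=203, draw]
FD 3: (16.717,-29.391) -> (13.956,-30.563) [heading=203, draw]
FD 16: (13.956,-30.563) -> (-0.772,-36.815) [heading=203, draw]
Final: pos=(-0.772,-36.815), heading=203, 9 segment(s) drawn

Segment lengths:
  seg 1: (0,-2) -> (-2,-2), length = 2
  seg 2: (-2,-2) -> (7.272,-5.746), length = 10
  seg 3: (7.272,-5.746) -> (25.816,-13.238), length = 20
  seg 4: (25.816,-13.238) -> (40.65,-19.232), length = 16
  seg 5: (40.65,-19.232) -> (25.002,-25.874), length = 17
  seg 6: (25.002,-25.874) -> (15.797,-29.782), length = 10
  seg 7: (15.797,-29.782) -> (16.717,-29.391), length = 1
  seg 8: (16.717,-29.391) -> (13.956,-30.563), length = 3
  seg 9: (13.956,-30.563) -> (-0.772,-36.815), length = 16
Total = 95

Answer: 95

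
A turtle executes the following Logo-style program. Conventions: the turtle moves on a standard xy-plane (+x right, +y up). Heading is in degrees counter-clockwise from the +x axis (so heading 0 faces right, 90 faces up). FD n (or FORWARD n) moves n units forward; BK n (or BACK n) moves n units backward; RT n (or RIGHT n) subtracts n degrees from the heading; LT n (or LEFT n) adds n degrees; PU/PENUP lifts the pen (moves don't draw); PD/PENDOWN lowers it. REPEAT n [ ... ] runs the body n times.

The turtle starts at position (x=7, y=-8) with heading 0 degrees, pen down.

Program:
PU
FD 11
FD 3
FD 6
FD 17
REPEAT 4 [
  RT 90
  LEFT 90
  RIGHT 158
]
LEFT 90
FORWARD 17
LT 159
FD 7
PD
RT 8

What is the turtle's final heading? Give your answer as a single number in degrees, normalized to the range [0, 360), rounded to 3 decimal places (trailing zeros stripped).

Answer: 329

Derivation:
Executing turtle program step by step:
Start: pos=(7,-8), heading=0, pen down
PU: pen up
FD 11: (7,-8) -> (18,-8) [heading=0, move]
FD 3: (18,-8) -> (21,-8) [heading=0, move]
FD 6: (21,-8) -> (27,-8) [heading=0, move]
FD 17: (27,-8) -> (44,-8) [heading=0, move]
REPEAT 4 [
  -- iteration 1/4 --
  RT 90: heading 0 -> 270
  LT 90: heading 270 -> 0
  RT 158: heading 0 -> 202
  -- iteration 2/4 --
  RT 90: heading 202 -> 112
  LT 90: heading 112 -> 202
  RT 158: heading 202 -> 44
  -- iteration 3/4 --
  RT 90: heading 44 -> 314
  LT 90: heading 314 -> 44
  RT 158: heading 44 -> 246
  -- iteration 4/4 --
  RT 90: heading 246 -> 156
  LT 90: heading 156 -> 246
  RT 158: heading 246 -> 88
]
LT 90: heading 88 -> 178
FD 17: (44,-8) -> (27.01,-7.407) [heading=178, move]
LT 159: heading 178 -> 337
FD 7: (27.01,-7.407) -> (33.454,-10.142) [heading=337, move]
PD: pen down
RT 8: heading 337 -> 329
Final: pos=(33.454,-10.142), heading=329, 0 segment(s) drawn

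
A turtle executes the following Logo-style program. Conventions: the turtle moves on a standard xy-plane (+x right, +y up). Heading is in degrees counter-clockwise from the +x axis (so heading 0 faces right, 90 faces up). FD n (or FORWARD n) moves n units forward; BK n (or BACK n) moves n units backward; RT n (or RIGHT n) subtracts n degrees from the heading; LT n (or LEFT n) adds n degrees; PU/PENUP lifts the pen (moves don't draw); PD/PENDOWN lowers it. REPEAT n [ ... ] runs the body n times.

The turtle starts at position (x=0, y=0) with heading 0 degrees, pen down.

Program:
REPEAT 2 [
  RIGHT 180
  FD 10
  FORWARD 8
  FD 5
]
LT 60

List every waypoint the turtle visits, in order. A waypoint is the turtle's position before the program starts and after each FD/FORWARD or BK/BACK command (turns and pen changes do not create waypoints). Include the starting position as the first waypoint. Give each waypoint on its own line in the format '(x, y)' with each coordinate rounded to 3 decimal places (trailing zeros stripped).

Answer: (0, 0)
(-10, 0)
(-18, 0)
(-23, 0)
(-13, 0)
(-5, 0)
(0, 0)

Derivation:
Executing turtle program step by step:
Start: pos=(0,0), heading=0, pen down
REPEAT 2 [
  -- iteration 1/2 --
  RT 180: heading 0 -> 180
  FD 10: (0,0) -> (-10,0) [heading=180, draw]
  FD 8: (-10,0) -> (-18,0) [heading=180, draw]
  FD 5: (-18,0) -> (-23,0) [heading=180, draw]
  -- iteration 2/2 --
  RT 180: heading 180 -> 0
  FD 10: (-23,0) -> (-13,0) [heading=0, draw]
  FD 8: (-13,0) -> (-5,0) [heading=0, draw]
  FD 5: (-5,0) -> (0,0) [heading=0, draw]
]
LT 60: heading 0 -> 60
Final: pos=(0,0), heading=60, 6 segment(s) drawn
Waypoints (7 total):
(0, 0)
(-10, 0)
(-18, 0)
(-23, 0)
(-13, 0)
(-5, 0)
(0, 0)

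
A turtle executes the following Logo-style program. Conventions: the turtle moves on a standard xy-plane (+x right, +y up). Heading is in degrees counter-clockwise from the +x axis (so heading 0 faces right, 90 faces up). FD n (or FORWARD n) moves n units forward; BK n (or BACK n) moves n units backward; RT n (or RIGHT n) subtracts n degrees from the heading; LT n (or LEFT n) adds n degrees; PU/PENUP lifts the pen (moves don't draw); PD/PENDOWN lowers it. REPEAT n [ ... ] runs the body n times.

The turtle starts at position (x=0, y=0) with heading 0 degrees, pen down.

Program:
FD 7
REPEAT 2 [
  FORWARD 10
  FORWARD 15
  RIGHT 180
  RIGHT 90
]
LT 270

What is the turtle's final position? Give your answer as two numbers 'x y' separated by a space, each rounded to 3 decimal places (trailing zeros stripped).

Answer: 32 25

Derivation:
Executing turtle program step by step:
Start: pos=(0,0), heading=0, pen down
FD 7: (0,0) -> (7,0) [heading=0, draw]
REPEAT 2 [
  -- iteration 1/2 --
  FD 10: (7,0) -> (17,0) [heading=0, draw]
  FD 15: (17,0) -> (32,0) [heading=0, draw]
  RT 180: heading 0 -> 180
  RT 90: heading 180 -> 90
  -- iteration 2/2 --
  FD 10: (32,0) -> (32,10) [heading=90, draw]
  FD 15: (32,10) -> (32,25) [heading=90, draw]
  RT 180: heading 90 -> 270
  RT 90: heading 270 -> 180
]
LT 270: heading 180 -> 90
Final: pos=(32,25), heading=90, 5 segment(s) drawn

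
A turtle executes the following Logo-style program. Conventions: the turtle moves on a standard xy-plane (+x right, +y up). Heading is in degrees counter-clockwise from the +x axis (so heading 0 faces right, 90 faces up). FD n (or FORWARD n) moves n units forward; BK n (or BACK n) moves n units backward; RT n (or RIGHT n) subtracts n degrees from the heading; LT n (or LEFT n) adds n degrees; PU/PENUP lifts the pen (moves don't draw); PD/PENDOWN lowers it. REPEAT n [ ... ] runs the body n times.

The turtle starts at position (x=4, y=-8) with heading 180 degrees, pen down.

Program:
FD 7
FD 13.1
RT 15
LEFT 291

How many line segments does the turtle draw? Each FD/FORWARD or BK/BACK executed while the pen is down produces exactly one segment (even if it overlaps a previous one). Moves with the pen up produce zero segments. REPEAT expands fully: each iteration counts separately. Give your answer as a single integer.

Answer: 2

Derivation:
Executing turtle program step by step:
Start: pos=(4,-8), heading=180, pen down
FD 7: (4,-8) -> (-3,-8) [heading=180, draw]
FD 13.1: (-3,-8) -> (-16.1,-8) [heading=180, draw]
RT 15: heading 180 -> 165
LT 291: heading 165 -> 96
Final: pos=(-16.1,-8), heading=96, 2 segment(s) drawn
Segments drawn: 2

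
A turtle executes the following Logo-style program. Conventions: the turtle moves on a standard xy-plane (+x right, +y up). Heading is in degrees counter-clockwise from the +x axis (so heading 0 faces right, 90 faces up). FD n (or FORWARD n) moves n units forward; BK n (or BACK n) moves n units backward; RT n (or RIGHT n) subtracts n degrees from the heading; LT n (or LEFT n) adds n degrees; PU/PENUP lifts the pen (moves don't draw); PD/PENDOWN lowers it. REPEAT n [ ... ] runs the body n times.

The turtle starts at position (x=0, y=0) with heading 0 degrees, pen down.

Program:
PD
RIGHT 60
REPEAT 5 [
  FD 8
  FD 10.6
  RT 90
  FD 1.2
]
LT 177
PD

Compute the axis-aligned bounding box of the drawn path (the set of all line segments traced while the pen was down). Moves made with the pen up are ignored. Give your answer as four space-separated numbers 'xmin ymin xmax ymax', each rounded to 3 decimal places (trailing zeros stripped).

Executing turtle program step by step:
Start: pos=(0,0), heading=0, pen down
PD: pen down
RT 60: heading 0 -> 300
REPEAT 5 [
  -- iteration 1/5 --
  FD 8: (0,0) -> (4,-6.928) [heading=300, draw]
  FD 10.6: (4,-6.928) -> (9.3,-16.108) [heading=300, draw]
  RT 90: heading 300 -> 210
  FD 1.2: (9.3,-16.108) -> (8.261,-16.708) [heading=210, draw]
  -- iteration 2/5 --
  FD 8: (8.261,-16.708) -> (1.333,-20.708) [heading=210, draw]
  FD 10.6: (1.333,-20.708) -> (-7.847,-26.008) [heading=210, draw]
  RT 90: heading 210 -> 120
  FD 1.2: (-7.847,-26.008) -> (-8.447,-24.969) [heading=120, draw]
  -- iteration 3/5 --
  FD 8: (-8.447,-24.969) -> (-12.447,-18.041) [heading=120, draw]
  FD 10.6: (-12.447,-18.041) -> (-17.747,-8.861) [heading=120, draw]
  RT 90: heading 120 -> 30
  FD 1.2: (-17.747,-8.861) -> (-16.708,-8.261) [heading=30, draw]
  -- iteration 4/5 --
  FD 8: (-16.708,-8.261) -> (-9.78,-4.261) [heading=30, draw]
  FD 10.6: (-9.78,-4.261) -> (-0.6,1.039) [heading=30, draw]
  RT 90: heading 30 -> 300
  FD 1.2: (-0.6,1.039) -> (0,0) [heading=300, draw]
  -- iteration 5/5 --
  FD 8: (0,0) -> (4,-6.928) [heading=300, draw]
  FD 10.6: (4,-6.928) -> (9.3,-16.108) [heading=300, draw]
  RT 90: heading 300 -> 210
  FD 1.2: (9.3,-16.108) -> (8.261,-16.708) [heading=210, draw]
]
LT 177: heading 210 -> 27
PD: pen down
Final: pos=(8.261,-16.708), heading=27, 15 segment(s) drawn

Segment endpoints: x in {-17.747, -16.708, -12.447, -9.78, -8.447, -7.847, -0.6, 0, 0, 1.333, 4, 4, 8.261, 8.261, 9.3, 9.3}, y in {-26.008, -24.969, -20.708, -18.041, -16.708, -16.708, -16.108, -16.108, -8.861, -8.261, -6.928, -6.928, -4.261, 0, 0, 1.039}
xmin=-17.747, ymin=-26.008, xmax=9.3, ymax=1.039

Answer: -17.747 -26.008 9.3 1.039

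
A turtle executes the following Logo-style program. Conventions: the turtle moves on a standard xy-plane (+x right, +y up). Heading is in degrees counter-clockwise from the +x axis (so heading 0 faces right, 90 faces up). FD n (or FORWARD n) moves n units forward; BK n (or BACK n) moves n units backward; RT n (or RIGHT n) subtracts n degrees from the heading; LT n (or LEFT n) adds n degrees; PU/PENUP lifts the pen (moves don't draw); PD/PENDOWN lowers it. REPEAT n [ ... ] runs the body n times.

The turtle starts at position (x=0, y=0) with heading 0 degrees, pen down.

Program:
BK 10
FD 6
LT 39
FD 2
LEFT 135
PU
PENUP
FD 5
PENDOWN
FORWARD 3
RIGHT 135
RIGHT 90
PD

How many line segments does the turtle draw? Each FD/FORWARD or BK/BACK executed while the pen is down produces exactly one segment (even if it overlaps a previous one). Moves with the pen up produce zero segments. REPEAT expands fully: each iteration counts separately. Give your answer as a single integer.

Answer: 4

Derivation:
Executing turtle program step by step:
Start: pos=(0,0), heading=0, pen down
BK 10: (0,0) -> (-10,0) [heading=0, draw]
FD 6: (-10,0) -> (-4,0) [heading=0, draw]
LT 39: heading 0 -> 39
FD 2: (-4,0) -> (-2.446,1.259) [heading=39, draw]
LT 135: heading 39 -> 174
PU: pen up
PU: pen up
FD 5: (-2.446,1.259) -> (-7.418,1.781) [heading=174, move]
PD: pen down
FD 3: (-7.418,1.781) -> (-10.402,2.095) [heading=174, draw]
RT 135: heading 174 -> 39
RT 90: heading 39 -> 309
PD: pen down
Final: pos=(-10.402,2.095), heading=309, 4 segment(s) drawn
Segments drawn: 4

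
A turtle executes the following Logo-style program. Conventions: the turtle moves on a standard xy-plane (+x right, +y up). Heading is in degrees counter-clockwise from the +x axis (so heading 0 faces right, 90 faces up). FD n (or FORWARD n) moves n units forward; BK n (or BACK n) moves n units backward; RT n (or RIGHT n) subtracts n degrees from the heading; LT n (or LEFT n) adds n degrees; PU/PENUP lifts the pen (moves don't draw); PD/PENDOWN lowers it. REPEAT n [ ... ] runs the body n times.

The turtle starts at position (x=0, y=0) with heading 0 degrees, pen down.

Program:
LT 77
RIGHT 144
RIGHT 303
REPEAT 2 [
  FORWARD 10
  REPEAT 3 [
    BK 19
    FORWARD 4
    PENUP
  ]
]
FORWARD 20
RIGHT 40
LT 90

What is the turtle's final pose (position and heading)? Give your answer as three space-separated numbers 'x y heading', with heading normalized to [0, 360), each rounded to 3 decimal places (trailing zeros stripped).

Executing turtle program step by step:
Start: pos=(0,0), heading=0, pen down
LT 77: heading 0 -> 77
RT 144: heading 77 -> 293
RT 303: heading 293 -> 350
REPEAT 2 [
  -- iteration 1/2 --
  FD 10: (0,0) -> (9.848,-1.736) [heading=350, draw]
  REPEAT 3 [
    -- iteration 1/3 --
    BK 19: (9.848,-1.736) -> (-8.863,1.563) [heading=350, draw]
    FD 4: (-8.863,1.563) -> (-4.924,0.868) [heading=350, draw]
    PU: pen up
    -- iteration 2/3 --
    BK 19: (-4.924,0.868) -> (-23.635,4.168) [heading=350, move]
    FD 4: (-23.635,4.168) -> (-19.696,3.473) [heading=350, move]
    PU: pen up
    -- iteration 3/3 --
    BK 19: (-19.696,3.473) -> (-38.408,6.772) [heading=350, move]
    FD 4: (-38.408,6.772) -> (-34.468,6.078) [heading=350, move]
    PU: pen up
  ]
  -- iteration 2/2 --
  FD 10: (-34.468,6.078) -> (-24.62,4.341) [heading=350, move]
  REPEAT 3 [
    -- iteration 1/3 --
    BK 19: (-24.62,4.341) -> (-43.332,7.641) [heading=350, move]
    FD 4: (-43.332,7.641) -> (-39.392,6.946) [heading=350, move]
    PU: pen up
    -- iteration 2/3 --
    BK 19: (-39.392,6.946) -> (-58.104,10.245) [heading=350, move]
    FD 4: (-58.104,10.245) -> (-54.164,9.551) [heading=350, move]
    PU: pen up
    -- iteration 3/3 --
    BK 19: (-54.164,9.551) -> (-72.876,12.85) [heading=350, move]
    FD 4: (-72.876,12.85) -> (-68.937,12.155) [heading=350, move]
    PU: pen up
  ]
]
FD 20: (-68.937,12.155) -> (-49.24,8.682) [heading=350, move]
RT 40: heading 350 -> 310
LT 90: heading 310 -> 40
Final: pos=(-49.24,8.682), heading=40, 3 segment(s) drawn

Answer: -49.24 8.682 40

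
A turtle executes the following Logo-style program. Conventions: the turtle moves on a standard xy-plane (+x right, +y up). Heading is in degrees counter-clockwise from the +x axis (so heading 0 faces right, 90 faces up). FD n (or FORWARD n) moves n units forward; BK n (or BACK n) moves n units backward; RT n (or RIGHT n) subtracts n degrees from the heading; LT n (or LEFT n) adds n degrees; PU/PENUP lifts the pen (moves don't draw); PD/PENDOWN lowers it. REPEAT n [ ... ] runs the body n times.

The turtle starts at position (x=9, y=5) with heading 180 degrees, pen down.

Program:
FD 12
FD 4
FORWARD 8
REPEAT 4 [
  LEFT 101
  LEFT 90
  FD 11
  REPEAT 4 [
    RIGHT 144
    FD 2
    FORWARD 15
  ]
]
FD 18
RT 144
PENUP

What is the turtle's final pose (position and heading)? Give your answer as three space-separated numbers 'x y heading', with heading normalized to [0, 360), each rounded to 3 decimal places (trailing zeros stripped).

Answer: -30.879 32.202 296

Derivation:
Executing turtle program step by step:
Start: pos=(9,5), heading=180, pen down
FD 12: (9,5) -> (-3,5) [heading=180, draw]
FD 4: (-3,5) -> (-7,5) [heading=180, draw]
FD 8: (-7,5) -> (-15,5) [heading=180, draw]
REPEAT 4 [
  -- iteration 1/4 --
  LT 101: heading 180 -> 281
  LT 90: heading 281 -> 11
  FD 11: (-15,5) -> (-4.202,7.099) [heading=11, draw]
  REPEAT 4 [
    -- iteration 1/4 --
    RT 144: heading 11 -> 227
    FD 2: (-4.202,7.099) -> (-5.566,5.636) [heading=227, draw]
    FD 15: (-5.566,5.636) -> (-15.796,-5.334) [heading=227, draw]
    -- iteration 2/4 --
    RT 144: heading 227 -> 83
    FD 2: (-15.796,-5.334) -> (-15.552,-3.349) [heading=83, draw]
    FD 15: (-15.552,-3.349) -> (-13.724,11.539) [heading=83, draw]
    -- iteration 3/4 --
    RT 144: heading 83 -> 299
    FD 2: (-13.724,11.539) -> (-12.755,9.79) [heading=299, draw]
    FD 15: (-12.755,9.79) -> (-5.483,-3.329) [heading=299, draw]
    -- iteration 4/4 --
    RT 144: heading 299 -> 155
    FD 2: (-5.483,-3.329) -> (-7.295,-2.484) [heading=155, draw]
    FD 15: (-7.295,-2.484) -> (-20.89,3.855) [heading=155, draw]
  ]
  -- iteration 2/4 --
  LT 101: heading 155 -> 256
  LT 90: heading 256 -> 346
  FD 11: (-20.89,3.855) -> (-10.217,1.194) [heading=346, draw]
  REPEAT 4 [
    -- iteration 1/4 --
    RT 144: heading 346 -> 202
    FD 2: (-10.217,1.194) -> (-12.071,0.445) [heading=202, draw]
    FD 15: (-12.071,0.445) -> (-25.979,-5.174) [heading=202, draw]
    -- iteration 2/4 --
    RT 144: heading 202 -> 58
    FD 2: (-25.979,-5.174) -> (-24.919,-3.478) [heading=58, draw]
    FD 15: (-24.919,-3.478) -> (-16.97,9.243) [heading=58, draw]
    -- iteration 3/4 --
    RT 144: heading 58 -> 274
    FD 2: (-16.97,9.243) -> (-16.83,7.247) [heading=274, draw]
    FD 15: (-16.83,7.247) -> (-15.784,-7.716) [heading=274, draw]
    -- iteration 4/4 --
    RT 144: heading 274 -> 130
    FD 2: (-15.784,-7.716) -> (-17.07,-6.184) [heading=130, draw]
    FD 15: (-17.07,-6.184) -> (-26.712,5.307) [heading=130, draw]
  ]
  -- iteration 3/4 --
  LT 101: heading 130 -> 231
  LT 90: heading 231 -> 321
  FD 11: (-26.712,5.307) -> (-18.163,-1.616) [heading=321, draw]
  REPEAT 4 [
    -- iteration 1/4 --
    RT 144: heading 321 -> 177
    FD 2: (-18.163,-1.616) -> (-20.16,-1.511) [heading=177, draw]
    FD 15: (-20.16,-1.511) -> (-35.14,-0.726) [heading=177, draw]
    -- iteration 2/4 --
    RT 144: heading 177 -> 33
    FD 2: (-35.14,-0.726) -> (-33.462,0.363) [heading=33, draw]
    FD 15: (-33.462,0.363) -> (-20.882,8.533) [heading=33, draw]
    -- iteration 3/4 --
    RT 144: heading 33 -> 249
    FD 2: (-20.882,8.533) -> (-21.599,6.666) [heading=249, draw]
    FD 15: (-21.599,6.666) -> (-26.974,-7.338) [heading=249, draw]
    -- iteration 4/4 --
    RT 144: heading 249 -> 105
    FD 2: (-26.974,-7.338) -> (-27.492,-5.406) [heading=105, draw]
    FD 15: (-27.492,-5.406) -> (-31.374,9.083) [heading=105, draw]
  ]
  -- iteration 4/4 --
  LT 101: heading 105 -> 206
  LT 90: heading 206 -> 296
  FD 11: (-31.374,9.083) -> (-26.552,-0.804) [heading=296, draw]
  REPEAT 4 [
    -- iteration 1/4 --
    RT 144: heading 296 -> 152
    FD 2: (-26.552,-0.804) -> (-28.318,0.135) [heading=152, draw]
    FD 15: (-28.318,0.135) -> (-41.562,7.177) [heading=152, draw]
    -- iteration 2/4 --
    RT 144: heading 152 -> 8
    FD 2: (-41.562,7.177) -> (-39.582,7.455) [heading=8, draw]
    FD 15: (-39.582,7.455) -> (-24.728,9.543) [heading=8, draw]
    -- iteration 3/4 --
    RT 144: heading 8 -> 224
    FD 2: (-24.728,9.543) -> (-26.167,8.154) [heading=224, draw]
    FD 15: (-26.167,8.154) -> (-36.957,-2.266) [heading=224, draw]
    -- iteration 4/4 --
    RT 144: heading 224 -> 80
    FD 2: (-36.957,-2.266) -> (-36.609,-0.297) [heading=80, draw]
    FD 15: (-36.609,-0.297) -> (-34.005,14.475) [heading=80, draw]
  ]
]
FD 18: (-34.005,14.475) -> (-30.879,32.202) [heading=80, draw]
RT 144: heading 80 -> 296
PU: pen up
Final: pos=(-30.879,32.202), heading=296, 40 segment(s) drawn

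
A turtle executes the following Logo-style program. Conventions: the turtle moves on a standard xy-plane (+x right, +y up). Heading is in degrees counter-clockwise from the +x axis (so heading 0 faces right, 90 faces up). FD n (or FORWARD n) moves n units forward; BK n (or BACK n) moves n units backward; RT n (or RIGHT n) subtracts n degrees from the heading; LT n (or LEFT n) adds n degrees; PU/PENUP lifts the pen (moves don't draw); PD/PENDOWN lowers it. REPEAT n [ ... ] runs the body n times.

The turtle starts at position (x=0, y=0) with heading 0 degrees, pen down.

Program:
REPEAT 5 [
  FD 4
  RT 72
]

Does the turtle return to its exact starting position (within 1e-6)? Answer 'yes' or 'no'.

Executing turtle program step by step:
Start: pos=(0,0), heading=0, pen down
REPEAT 5 [
  -- iteration 1/5 --
  FD 4: (0,0) -> (4,0) [heading=0, draw]
  RT 72: heading 0 -> 288
  -- iteration 2/5 --
  FD 4: (4,0) -> (5.236,-3.804) [heading=288, draw]
  RT 72: heading 288 -> 216
  -- iteration 3/5 --
  FD 4: (5.236,-3.804) -> (2,-6.155) [heading=216, draw]
  RT 72: heading 216 -> 144
  -- iteration 4/5 --
  FD 4: (2,-6.155) -> (-1.236,-3.804) [heading=144, draw]
  RT 72: heading 144 -> 72
  -- iteration 5/5 --
  FD 4: (-1.236,-3.804) -> (0,0) [heading=72, draw]
  RT 72: heading 72 -> 0
]
Final: pos=(0,0), heading=0, 5 segment(s) drawn

Start position: (0, 0)
Final position: (0, 0)
Distance = 0; < 1e-6 -> CLOSED

Answer: yes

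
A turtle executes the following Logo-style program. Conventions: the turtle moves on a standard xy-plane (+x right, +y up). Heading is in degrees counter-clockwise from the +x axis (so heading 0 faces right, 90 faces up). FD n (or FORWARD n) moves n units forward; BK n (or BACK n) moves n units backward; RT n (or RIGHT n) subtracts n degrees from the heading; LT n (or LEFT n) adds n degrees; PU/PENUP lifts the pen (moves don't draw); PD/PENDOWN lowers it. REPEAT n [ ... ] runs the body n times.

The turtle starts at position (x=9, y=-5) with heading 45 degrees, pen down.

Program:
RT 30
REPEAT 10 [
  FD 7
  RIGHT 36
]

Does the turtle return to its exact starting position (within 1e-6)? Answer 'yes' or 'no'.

Answer: yes

Derivation:
Executing turtle program step by step:
Start: pos=(9,-5), heading=45, pen down
RT 30: heading 45 -> 15
REPEAT 10 [
  -- iteration 1/10 --
  FD 7: (9,-5) -> (15.761,-3.188) [heading=15, draw]
  RT 36: heading 15 -> 339
  -- iteration 2/10 --
  FD 7: (15.761,-3.188) -> (22.297,-5.697) [heading=339, draw]
  RT 36: heading 339 -> 303
  -- iteration 3/10 --
  FD 7: (22.297,-5.697) -> (26.109,-11.568) [heading=303, draw]
  RT 36: heading 303 -> 267
  -- iteration 4/10 --
  FD 7: (26.109,-11.568) -> (25.743,-18.558) [heading=267, draw]
  RT 36: heading 267 -> 231
  -- iteration 5/10 --
  FD 7: (25.743,-18.558) -> (21.337,-23.998) [heading=231, draw]
  RT 36: heading 231 -> 195
  -- iteration 6/10 --
  FD 7: (21.337,-23.998) -> (14.576,-25.81) [heading=195, draw]
  RT 36: heading 195 -> 159
  -- iteration 7/10 --
  FD 7: (14.576,-25.81) -> (8.041,-23.301) [heading=159, draw]
  RT 36: heading 159 -> 123
  -- iteration 8/10 --
  FD 7: (8.041,-23.301) -> (4.228,-17.43) [heading=123, draw]
  RT 36: heading 123 -> 87
  -- iteration 9/10 --
  FD 7: (4.228,-17.43) -> (4.595,-10.44) [heading=87, draw]
  RT 36: heading 87 -> 51
  -- iteration 10/10 --
  FD 7: (4.595,-10.44) -> (9,-5) [heading=51, draw]
  RT 36: heading 51 -> 15
]
Final: pos=(9,-5), heading=15, 10 segment(s) drawn

Start position: (9, -5)
Final position: (9, -5)
Distance = 0; < 1e-6 -> CLOSED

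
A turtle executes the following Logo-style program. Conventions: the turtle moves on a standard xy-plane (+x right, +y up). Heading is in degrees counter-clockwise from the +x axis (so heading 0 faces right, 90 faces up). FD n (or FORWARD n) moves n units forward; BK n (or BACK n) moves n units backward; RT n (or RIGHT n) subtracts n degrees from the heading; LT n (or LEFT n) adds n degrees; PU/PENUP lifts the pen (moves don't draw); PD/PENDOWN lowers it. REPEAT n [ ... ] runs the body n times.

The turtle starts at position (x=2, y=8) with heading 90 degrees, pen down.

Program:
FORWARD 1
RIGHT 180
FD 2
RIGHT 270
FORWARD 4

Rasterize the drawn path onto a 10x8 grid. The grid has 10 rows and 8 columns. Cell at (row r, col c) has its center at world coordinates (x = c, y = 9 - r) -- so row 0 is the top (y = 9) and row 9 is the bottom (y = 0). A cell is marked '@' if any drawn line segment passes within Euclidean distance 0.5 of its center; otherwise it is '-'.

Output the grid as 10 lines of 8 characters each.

Answer: --@-----
--@-----
--@@@@@-
--------
--------
--------
--------
--------
--------
--------

Derivation:
Segment 0: (2,8) -> (2,9)
Segment 1: (2,9) -> (2,7)
Segment 2: (2,7) -> (6,7)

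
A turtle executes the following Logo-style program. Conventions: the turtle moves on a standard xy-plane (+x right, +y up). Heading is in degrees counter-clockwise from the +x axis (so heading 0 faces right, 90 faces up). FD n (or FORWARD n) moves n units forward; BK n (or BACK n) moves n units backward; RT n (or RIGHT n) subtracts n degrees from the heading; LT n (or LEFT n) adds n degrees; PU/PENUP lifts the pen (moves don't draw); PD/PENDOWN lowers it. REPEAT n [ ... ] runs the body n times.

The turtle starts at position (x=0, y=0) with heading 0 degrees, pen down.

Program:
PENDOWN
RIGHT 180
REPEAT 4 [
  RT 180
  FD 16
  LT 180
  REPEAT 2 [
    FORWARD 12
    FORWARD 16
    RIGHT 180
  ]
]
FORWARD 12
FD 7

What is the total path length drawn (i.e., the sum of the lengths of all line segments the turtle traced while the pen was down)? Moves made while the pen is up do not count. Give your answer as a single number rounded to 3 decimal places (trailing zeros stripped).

Executing turtle program step by step:
Start: pos=(0,0), heading=0, pen down
PD: pen down
RT 180: heading 0 -> 180
REPEAT 4 [
  -- iteration 1/4 --
  RT 180: heading 180 -> 0
  FD 16: (0,0) -> (16,0) [heading=0, draw]
  LT 180: heading 0 -> 180
  REPEAT 2 [
    -- iteration 1/2 --
    FD 12: (16,0) -> (4,0) [heading=180, draw]
    FD 16: (4,0) -> (-12,0) [heading=180, draw]
    RT 180: heading 180 -> 0
    -- iteration 2/2 --
    FD 12: (-12,0) -> (0,0) [heading=0, draw]
    FD 16: (0,0) -> (16,0) [heading=0, draw]
    RT 180: heading 0 -> 180
  ]
  -- iteration 2/4 --
  RT 180: heading 180 -> 0
  FD 16: (16,0) -> (32,0) [heading=0, draw]
  LT 180: heading 0 -> 180
  REPEAT 2 [
    -- iteration 1/2 --
    FD 12: (32,0) -> (20,0) [heading=180, draw]
    FD 16: (20,0) -> (4,0) [heading=180, draw]
    RT 180: heading 180 -> 0
    -- iteration 2/2 --
    FD 12: (4,0) -> (16,0) [heading=0, draw]
    FD 16: (16,0) -> (32,0) [heading=0, draw]
    RT 180: heading 0 -> 180
  ]
  -- iteration 3/4 --
  RT 180: heading 180 -> 0
  FD 16: (32,0) -> (48,0) [heading=0, draw]
  LT 180: heading 0 -> 180
  REPEAT 2 [
    -- iteration 1/2 --
    FD 12: (48,0) -> (36,0) [heading=180, draw]
    FD 16: (36,0) -> (20,0) [heading=180, draw]
    RT 180: heading 180 -> 0
    -- iteration 2/2 --
    FD 12: (20,0) -> (32,0) [heading=0, draw]
    FD 16: (32,0) -> (48,0) [heading=0, draw]
    RT 180: heading 0 -> 180
  ]
  -- iteration 4/4 --
  RT 180: heading 180 -> 0
  FD 16: (48,0) -> (64,0) [heading=0, draw]
  LT 180: heading 0 -> 180
  REPEAT 2 [
    -- iteration 1/2 --
    FD 12: (64,0) -> (52,0) [heading=180, draw]
    FD 16: (52,0) -> (36,0) [heading=180, draw]
    RT 180: heading 180 -> 0
    -- iteration 2/2 --
    FD 12: (36,0) -> (48,0) [heading=0, draw]
    FD 16: (48,0) -> (64,0) [heading=0, draw]
    RT 180: heading 0 -> 180
  ]
]
FD 12: (64,0) -> (52,0) [heading=180, draw]
FD 7: (52,0) -> (45,0) [heading=180, draw]
Final: pos=(45,0), heading=180, 22 segment(s) drawn

Segment lengths:
  seg 1: (0,0) -> (16,0), length = 16
  seg 2: (16,0) -> (4,0), length = 12
  seg 3: (4,0) -> (-12,0), length = 16
  seg 4: (-12,0) -> (0,0), length = 12
  seg 5: (0,0) -> (16,0), length = 16
  seg 6: (16,0) -> (32,0), length = 16
  seg 7: (32,0) -> (20,0), length = 12
  seg 8: (20,0) -> (4,0), length = 16
  seg 9: (4,0) -> (16,0), length = 12
  seg 10: (16,0) -> (32,0), length = 16
  seg 11: (32,0) -> (48,0), length = 16
  seg 12: (48,0) -> (36,0), length = 12
  seg 13: (36,0) -> (20,0), length = 16
  seg 14: (20,0) -> (32,0), length = 12
  seg 15: (32,0) -> (48,0), length = 16
  seg 16: (48,0) -> (64,0), length = 16
  seg 17: (64,0) -> (52,0), length = 12
  seg 18: (52,0) -> (36,0), length = 16
  seg 19: (36,0) -> (48,0), length = 12
  seg 20: (48,0) -> (64,0), length = 16
  seg 21: (64,0) -> (52,0), length = 12
  seg 22: (52,0) -> (45,0), length = 7
Total = 307

Answer: 307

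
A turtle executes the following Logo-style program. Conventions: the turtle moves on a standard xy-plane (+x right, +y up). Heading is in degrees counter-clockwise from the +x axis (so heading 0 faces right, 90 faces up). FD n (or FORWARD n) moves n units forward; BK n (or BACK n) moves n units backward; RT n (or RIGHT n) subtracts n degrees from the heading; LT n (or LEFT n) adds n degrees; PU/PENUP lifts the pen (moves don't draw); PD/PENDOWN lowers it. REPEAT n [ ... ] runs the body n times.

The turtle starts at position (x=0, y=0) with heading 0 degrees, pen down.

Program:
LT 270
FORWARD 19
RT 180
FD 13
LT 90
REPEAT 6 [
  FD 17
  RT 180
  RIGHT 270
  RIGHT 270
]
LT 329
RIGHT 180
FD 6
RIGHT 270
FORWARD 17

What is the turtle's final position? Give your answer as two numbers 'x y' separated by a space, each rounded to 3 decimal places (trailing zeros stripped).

Executing turtle program step by step:
Start: pos=(0,0), heading=0, pen down
LT 270: heading 0 -> 270
FD 19: (0,0) -> (0,-19) [heading=270, draw]
RT 180: heading 270 -> 90
FD 13: (0,-19) -> (0,-6) [heading=90, draw]
LT 90: heading 90 -> 180
REPEAT 6 [
  -- iteration 1/6 --
  FD 17: (0,-6) -> (-17,-6) [heading=180, draw]
  RT 180: heading 180 -> 0
  RT 270: heading 0 -> 90
  RT 270: heading 90 -> 180
  -- iteration 2/6 --
  FD 17: (-17,-6) -> (-34,-6) [heading=180, draw]
  RT 180: heading 180 -> 0
  RT 270: heading 0 -> 90
  RT 270: heading 90 -> 180
  -- iteration 3/6 --
  FD 17: (-34,-6) -> (-51,-6) [heading=180, draw]
  RT 180: heading 180 -> 0
  RT 270: heading 0 -> 90
  RT 270: heading 90 -> 180
  -- iteration 4/6 --
  FD 17: (-51,-6) -> (-68,-6) [heading=180, draw]
  RT 180: heading 180 -> 0
  RT 270: heading 0 -> 90
  RT 270: heading 90 -> 180
  -- iteration 5/6 --
  FD 17: (-68,-6) -> (-85,-6) [heading=180, draw]
  RT 180: heading 180 -> 0
  RT 270: heading 0 -> 90
  RT 270: heading 90 -> 180
  -- iteration 6/6 --
  FD 17: (-85,-6) -> (-102,-6) [heading=180, draw]
  RT 180: heading 180 -> 0
  RT 270: heading 0 -> 90
  RT 270: heading 90 -> 180
]
LT 329: heading 180 -> 149
RT 180: heading 149 -> 329
FD 6: (-102,-6) -> (-96.857,-9.09) [heading=329, draw]
RT 270: heading 329 -> 59
FD 17: (-96.857,-9.09) -> (-88.101,5.482) [heading=59, draw]
Final: pos=(-88.101,5.482), heading=59, 10 segment(s) drawn

Answer: -88.101 5.482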